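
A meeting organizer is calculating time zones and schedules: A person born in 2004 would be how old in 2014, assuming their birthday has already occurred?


Birth year: 2004
Current year: 2014
Age = current year - birth year
Age = 2014 - 2004 = 10

10


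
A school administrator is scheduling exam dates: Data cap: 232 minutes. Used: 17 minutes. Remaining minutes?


Total budget: 232 minutes
Time used: 17 minutes
Remaining: 232 - 17 = 215 minutes
Percent used: 7.3%
Percent remaining: 92.7%

215


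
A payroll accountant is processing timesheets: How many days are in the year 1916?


Year: 1916
Check leap year rules:
Divisible by 4? Yes
Divisible by 100? No
1916 is a leap year
Days: 366

366


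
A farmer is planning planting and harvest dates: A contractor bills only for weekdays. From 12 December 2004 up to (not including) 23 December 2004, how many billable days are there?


Start: 2004-12-12 (Sunday)
End (exclusive): 2004-12-23 (Thursday)
Total calendar days: 11
Full weeks: 11 // 7 = 1 -> 5 weekdays
Remaining 4 days starting on Sunday:
  Sun(-), Mon(w), Tue(w), Wed(w) -> 3 weekdays
Total business days: 5 + 3 = 8

8


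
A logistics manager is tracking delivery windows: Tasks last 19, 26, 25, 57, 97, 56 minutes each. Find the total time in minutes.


Durations: 19, 26, 25, 57, 97, 56
Running sum: 19
+ 26 = 45
+ 25 = 70
+ 57 = 127
+ 97 = 224
+ 56 = 280
Total duration: 280 minutes
That is 4 hours and 40 minutes

280


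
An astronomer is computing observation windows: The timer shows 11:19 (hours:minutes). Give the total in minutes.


Hours: 11
Minutes: 19
Convert hours to minutes: 11 x 60 = 660
Add remaining minutes: 660 + 19 = 679

679


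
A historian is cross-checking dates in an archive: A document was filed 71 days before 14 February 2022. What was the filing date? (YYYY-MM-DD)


Start: 2022-02-14
Subtracting 71 days
Days already passed in February: 14
After going back through February: 57 more days to subtract
January 2022: 31 days, 26 remaining
December 2021 has 31 days, need 26
Result: 2021-12-05

2021-12-05


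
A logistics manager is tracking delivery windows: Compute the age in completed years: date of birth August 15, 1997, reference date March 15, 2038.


Birth: 1997-08-15
Reference: 2038-03-15
Year difference: 2038 - 1997 = 41
Has birthday (08-15) occurred by 03-15? No
Birthday not yet reached this year -> subtract 1
Age in full years: 40

40


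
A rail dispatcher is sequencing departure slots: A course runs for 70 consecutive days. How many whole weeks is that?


Total days: 70
Days per week: 7
Division: 70 / 7 = 10 remainder 0
Complete weeks: 10
Remaining days: 0

10


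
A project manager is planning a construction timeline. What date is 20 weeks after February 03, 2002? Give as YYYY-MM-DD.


Start: 2002-02-03
Weeks to add: 20
Convert to days: 20 x 7 = 140 days
Add 140 days to 2002-02-03
Result: 2002-06-23

2002-06-23


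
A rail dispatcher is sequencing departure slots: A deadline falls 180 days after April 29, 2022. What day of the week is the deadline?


Start: 2022-04-29 (Friday)
Step 1 - find target date: add 180 days
  2022-04-29 + 180 days = 2022-10-26
Step 2 - day of week:
  180 mod 7 = 5
  Friday + 5 days -> Wednesday
Result: Wednesday (2022-10-26)

Wednesday


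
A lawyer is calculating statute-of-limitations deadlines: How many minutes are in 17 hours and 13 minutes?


Hours: 17
Extra minutes: 13
Minutes per hour: 60
Hours to minutes: 17 x 60 = 1020
Total: 1020 + 13 = 1033

1033


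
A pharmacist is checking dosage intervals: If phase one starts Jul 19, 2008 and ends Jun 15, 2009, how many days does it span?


Start date: 2008-07-19
End date: 2009-06-15
Jul 2008: +13 days
Aug 2008: +31 days
Sep 2008: +30 days
... (9 more months)
Total: 331 days

331


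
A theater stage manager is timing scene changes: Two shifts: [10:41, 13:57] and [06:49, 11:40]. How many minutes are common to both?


Interval A: [641, 837] minutes from midnight
Interval B: [409, 700] minutes from midnight
Overlap start = max(641, 409) = 641
Overlap end = min(837, 700) = 700
Overlap = 700 - 641 = 59 minutes

59


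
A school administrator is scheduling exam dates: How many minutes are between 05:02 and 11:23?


Start time: 05:02 = 302 minutes from midnight
End time: 11:23 = 683 minutes from midnight
Difference: 683 - 302 = 381 minutes
That is 6 hours and 21 minutes

381


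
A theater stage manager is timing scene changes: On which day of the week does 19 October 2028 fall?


Date: 2028-10-19
January 1, 2028 is a Saturday
Day of year: 293
Offset from Jan 1: 292 days
292 mod 7 = 5
Result: Thursday

Thursday


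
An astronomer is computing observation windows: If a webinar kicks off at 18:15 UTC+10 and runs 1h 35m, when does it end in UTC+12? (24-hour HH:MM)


Start: 18:15 in UTC+10
Step 1 - add duration:
  minutes: 15 + 35 = 50
  hours: 18 + 1 + 0 = 19
  end in UTC+10: 19:50
Step 2 - convert UTC+10 -> UTC+12:
  offset difference: 12 - (10) = 2 hours
  19 + (2) = 21 -> mod 24 = 21
Result: 21:50 in UTC+12

21:50


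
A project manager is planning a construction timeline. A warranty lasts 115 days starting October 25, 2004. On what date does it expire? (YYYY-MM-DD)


Start: 2004-10-25
Adding 115 days
Days remaining in October: 6
After October: 109 days still to add
November 2004: 30 days, 79 remaining
December 2004: 31 days, 48 remaining
January 2005: 31 days, 17 remaining
February 2005 has 28 days, need 17
Result: 2005-02-17

2005-02-17


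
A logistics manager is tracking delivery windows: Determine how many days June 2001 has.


Month: June
Year: 2001
June is a 30-day month
Total: 30 days

30


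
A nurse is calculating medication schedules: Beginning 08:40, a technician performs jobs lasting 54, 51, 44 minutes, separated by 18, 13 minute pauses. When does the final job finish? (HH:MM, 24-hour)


Start: 08:40 = 520 min from midnight
  after task 1 (54 min): 09:34
  after break (18 min): 09:52
  after task 2 (51 min): 10:43
  after break (13 min): 10:56
  after task 3 (44 min): 11:40
Total elapsed: 180 minutes
End time: 11:40

11:40


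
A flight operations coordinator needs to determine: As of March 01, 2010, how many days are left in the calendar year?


Start: March 01, 2010
End: December 31, 2010
Days left in March: 30
April: 30
May: 31
June: 30
July: 31
... plus remaining months
Sum of remaining months: 275
Total: 30 + 275 = 305

305


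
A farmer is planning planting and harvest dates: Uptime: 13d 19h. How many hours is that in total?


Days: 13
Extra hours: 19
Hours per day: 24
Days to hours: 13 x 24 = 312
Total: 312 + 19 = 331

331


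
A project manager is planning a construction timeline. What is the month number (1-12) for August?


Calendar month order:
7. July
8. August <--
9. September
August is month number 8

8


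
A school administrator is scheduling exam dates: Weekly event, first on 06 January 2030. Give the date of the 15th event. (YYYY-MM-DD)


First occurrence: 2030-01-06 (occurrence 1)
Each occurrence is 7 days after the previous.
Occurrence 15 is 14 weeks after the first.
14 weeks = 98 days
2030-01-06 + 98 days = 2030-04-14

2030-04-14


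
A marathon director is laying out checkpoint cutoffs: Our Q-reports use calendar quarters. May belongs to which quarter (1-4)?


Month: May (month 5)
Q1: January-March (months 1-3)
Q2: April-June (months 4-6)
Q3: July-September (months 7-9)
Q4: October-December (months 10-12)
Month 5 falls in Q2

2


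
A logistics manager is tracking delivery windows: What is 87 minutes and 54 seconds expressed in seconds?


Minutes: 87
Extra seconds: 54
Seconds per minute: 60
Minutes to seconds: 87 x 60 = 5220
Total: 5220 + 54 = 5274

5274


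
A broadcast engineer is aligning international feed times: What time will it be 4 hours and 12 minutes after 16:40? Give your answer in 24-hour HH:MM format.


Start time: 16:40
Adding: 4 hours 12 minutes
Minutes: 40 + 12 = 52
Hours: 16 + 4 + 0 = 20
Result: 20:52

20:52


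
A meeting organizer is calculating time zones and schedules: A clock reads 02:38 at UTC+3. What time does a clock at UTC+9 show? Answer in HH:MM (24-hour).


Local time: 02:38 at UTC+3 (offset 3h)
Target zone: UTC+9 (offset 9h)
Difference: 9 - (3) = 6 hours
Calculation: 2 + (6) = 8
Result: 08:38

08:38


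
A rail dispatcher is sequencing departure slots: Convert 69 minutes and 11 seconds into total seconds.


Minutes: 69
Seconds: 11
Convert minutes to seconds: 69 x 60 = 4140
Add remaining seconds: 4140 + 11 = 4151

4151


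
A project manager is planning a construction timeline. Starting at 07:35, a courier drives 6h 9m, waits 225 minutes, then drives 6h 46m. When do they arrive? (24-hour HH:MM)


Depart: 07:35
Leg 1: +369 min -> 13:44
Layover: +225 min -> 17:29
Leg 2: +406 min -> 00:15
Total travel: 1000 minutes = 16h 40m
Arrival: 00:15

00:15


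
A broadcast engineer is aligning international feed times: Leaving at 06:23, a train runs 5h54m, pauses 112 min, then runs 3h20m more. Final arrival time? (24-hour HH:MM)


Depart: 06:23
Leg 1: +354 min -> 12:17
Layover: +112 min -> 14:09
Leg 2: +200 min -> 17:29
Total travel: 666 minutes = 11h 6m
Arrival: 17:29

17:29


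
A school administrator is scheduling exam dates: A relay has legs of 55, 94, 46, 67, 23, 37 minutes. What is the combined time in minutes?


Durations: 55, 94, 46, 67, 23, 37
Running sum: 55
+ 94 = 149
+ 46 = 195
+ 67 = 262
+ 23 = 285
+ 37 = 322
Total duration: 322 minutes
That is 5 hours and 22 minutes

322


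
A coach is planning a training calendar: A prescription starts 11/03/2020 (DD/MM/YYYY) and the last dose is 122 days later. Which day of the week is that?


Start: 2020-03-11 (Wednesday)
Step 1 - find target date: add 122 days
  2020-03-11 + 122 days = 2020-07-11
Step 2 - day of week:
  122 mod 7 = 3
  Wednesday + 3 days -> Saturday
Result: Saturday (2020-07-11)

Saturday


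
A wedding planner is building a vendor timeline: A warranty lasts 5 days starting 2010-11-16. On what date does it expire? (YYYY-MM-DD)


Start: 2010-11-16
Adding 5 days
Days remaining in November: 14
Result: 2010-11-21

2010-11-21


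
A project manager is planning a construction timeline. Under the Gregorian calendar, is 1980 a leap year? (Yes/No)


Year: 1980
Divisible by 4? 1980 / 4 = 495.0 -> Yes
Divisible by 100? 1980 / 100 = 19.8 -> No
Divisible by 4 but not 100, so it IS a leap year

Yes


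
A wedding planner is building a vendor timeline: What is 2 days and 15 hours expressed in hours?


Days: 2
Extra hours: 15
Hours per day: 24
Days to hours: 2 x 24 = 48
Total: 48 + 15 = 63

63


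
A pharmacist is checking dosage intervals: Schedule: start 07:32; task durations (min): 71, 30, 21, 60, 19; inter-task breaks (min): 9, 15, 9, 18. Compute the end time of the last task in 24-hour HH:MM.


Start: 07:32 = 452 min from midnight
  after task 1 (71 min): 08:43
  after break (9 min): 08:52
  after task 2 (30 min): 09:22
  after break (15 min): 09:37
  after task 3 (21 min): 09:58
  after break (9 min): 10:07
  after task 4 (60 min): 11:07
  after break (18 min): 11:25
  after task 5 (19 min): 11:44
Total elapsed: 252 minutes
End time: 11:44

11:44


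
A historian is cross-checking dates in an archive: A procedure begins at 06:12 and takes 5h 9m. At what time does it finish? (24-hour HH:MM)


Start time: 06:12
Adding: 5 hours 9 minutes
Minutes: 12 + 9 = 21
Hours: 6 + 5 + 0 = 11
Result: 11:21

11:21


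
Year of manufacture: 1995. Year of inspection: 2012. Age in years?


Birth year: 1995
Current year: 2012
Age = current year - birth year
Age = 2012 - 1995 = 17

17


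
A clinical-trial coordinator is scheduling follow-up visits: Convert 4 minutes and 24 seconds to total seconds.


Minutes: 4
Extra seconds: 24
Seconds per minute: 60
Minutes to seconds: 4 x 60 = 240
Total: 240 + 24 = 264

264


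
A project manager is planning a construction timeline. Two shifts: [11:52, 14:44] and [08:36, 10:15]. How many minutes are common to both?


Interval A: [712, 884] minutes from midnight
Interval B: [516, 615] minutes from midnight
Overlap start = max(712, 516) = 712
Overlap end = min(884, 615) = 615
End <= start, so the intervals do not overlap: 0 minutes

0


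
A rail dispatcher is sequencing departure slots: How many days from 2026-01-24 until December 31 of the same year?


Start: January 24, 2026
End: December 31, 2026
Days left in January: 7
February: 28
March: 31
April: 30
May: 31
... plus remaining months
Sum of remaining months: 334
Total: 7 + 334 = 341

341


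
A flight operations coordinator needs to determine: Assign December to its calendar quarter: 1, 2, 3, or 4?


Month: December (month 12)
Q1: January-March (months 1-3)
Q2: April-June (months 4-6)
Q3: July-September (months 7-9)
Q4: October-December (months 10-12)
Month 12 falls in Q4

4


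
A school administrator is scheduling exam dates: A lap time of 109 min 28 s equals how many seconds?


Minutes: 109
Seconds: 28
Convert minutes to seconds: 109 x 60 = 6540
Add remaining seconds: 6540 + 28 = 6568

6568


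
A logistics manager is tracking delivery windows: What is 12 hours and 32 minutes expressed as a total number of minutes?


Hours: 12
Minutes: 32
Convert hours to minutes: 12 x 60 = 720
Add remaining minutes: 720 + 32 = 752

752


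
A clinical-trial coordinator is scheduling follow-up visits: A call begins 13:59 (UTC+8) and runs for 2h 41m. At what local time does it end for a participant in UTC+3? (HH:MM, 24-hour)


Start: 13:59 in UTC+8
Step 1 - add duration:
  minutes: 59 + 41 = 100 (carry 1h)
  hours: 13 + 2 + 1 = 16
  end in UTC+8: 16:40
Step 2 - convert UTC+8 -> UTC+3:
  offset difference: 3 - (8) = -5 hours
  16 + (-5) = 11 -> mod 24 = 11
Result: 11:40 in UTC+3

11:40


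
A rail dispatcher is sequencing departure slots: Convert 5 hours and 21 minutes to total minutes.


Hours: 5
Extra minutes: 21
Minutes per hour: 60
Hours to minutes: 5 x 60 = 300
Total: 300 + 21 = 321

321


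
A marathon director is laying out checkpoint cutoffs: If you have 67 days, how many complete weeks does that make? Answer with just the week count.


Total days: 67
Days per week: 7
Division: 67 / 7 = 9 remainder 4
Complete weeks: 9
Remaining days: 4

9


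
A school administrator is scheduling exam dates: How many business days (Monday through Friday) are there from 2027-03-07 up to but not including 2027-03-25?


Start: 2027-03-07 (Sunday)
End (exclusive): 2027-03-25 (Thursday)
Total calendar days: 18
Full weeks: 18 // 7 = 2 -> 10 weekdays
Remaining 4 days starting on Sunday:
  Sun(-), Mon(w), Tue(w), Wed(w) -> 3 weekdays
Total business days: 10 + 3 = 13

13


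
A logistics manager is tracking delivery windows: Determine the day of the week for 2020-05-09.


Date: 2020-05-09
January 1, 2020 is a Wednesday
Day of year: 130
Offset from Jan 1: 129 days
129 mod 7 = 3
Result: Saturday

Saturday


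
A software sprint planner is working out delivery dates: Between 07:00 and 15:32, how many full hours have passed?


Start: 07:00
End: 15:32
Hour difference: 15 - 7 = 8 hours
Minute difference: 32 - 0 = 32 minutes
Total minutes: 512
Complete hours: 512 / 60 = 8 (remainder 32)

8


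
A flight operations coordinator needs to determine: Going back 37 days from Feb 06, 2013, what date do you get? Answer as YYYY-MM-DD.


Start: 2013-02-06
Subtracting 37 days
Days already passed in February: 6
After going back through February: 31 more days to subtract
January 2013 has 31 days, need 31
Result: 2012-12-31

2012-12-31


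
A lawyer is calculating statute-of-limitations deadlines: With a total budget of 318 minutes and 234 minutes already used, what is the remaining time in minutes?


Total budget: 318 minutes
Time used: 234 minutes
Remaining: 318 - 234 = 84 minutes
Percent used: 73.6%
Percent remaining: 26.4%

84


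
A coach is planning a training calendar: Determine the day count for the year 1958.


Year: 1958
Check leap year rules:
Divisible by 4? No
1958 is not a leap year
Days: 365

365


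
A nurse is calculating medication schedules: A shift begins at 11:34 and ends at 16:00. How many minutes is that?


Start time: 11:34 = 694 minutes from midnight
End time: 16:00 = 960 minutes from midnight
Difference: 960 - 694 = 266 minutes
That is 4 hours and 26 minutes

266


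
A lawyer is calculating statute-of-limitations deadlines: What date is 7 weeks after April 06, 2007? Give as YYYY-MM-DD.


Start: 2007-04-06
Weeks to add: 7
Convert to days: 7 x 7 = 49 days
Add 49 days to 2007-04-06
Result: 2007-05-25

2007-05-25


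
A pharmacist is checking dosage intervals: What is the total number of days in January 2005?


Month: January
Year: 2005
January is a 31-day month
Total: 31 days

31


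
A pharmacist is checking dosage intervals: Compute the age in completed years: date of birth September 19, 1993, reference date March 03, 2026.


Birth: 1993-09-19
Reference: 2026-03-03
Year difference: 2026 - 1993 = 33
Has birthday (09-19) occurred by 03-03? No
Birthday not yet reached this year -> subtract 1
Age in full years: 32

32


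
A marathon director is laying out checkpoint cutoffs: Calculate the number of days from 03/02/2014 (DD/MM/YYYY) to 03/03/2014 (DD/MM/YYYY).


Start date: 2014-02-03
End date: 2014-03-03
Feb 2014: +26 days
Mar 2014: +2 days
Total: 28 days

28


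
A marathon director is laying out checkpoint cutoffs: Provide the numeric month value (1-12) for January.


Calendar month order:
1. January <--
2. February
January is month number 1

1


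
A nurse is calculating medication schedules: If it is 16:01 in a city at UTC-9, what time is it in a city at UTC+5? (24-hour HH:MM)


Local time: 16:01 at UTC-9 (offset -9h)
Target zone: UTC+5 (offset 5h)
Difference: 5 - (-9) = 14 hours
Calculation: 16 + (14) = 30
Wraparound: (30) mod 24 = 6
Result: 06:01

06:01


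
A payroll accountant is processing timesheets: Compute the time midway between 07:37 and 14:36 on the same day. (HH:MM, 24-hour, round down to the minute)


Start time: 07:37 = 457 minutes from midnight
End time: 14:36 = 876 minutes from midnight
Sum: 457 + 876 = 1333
Midpoint: 1333 / 2 = 666 minutes
Convert: 666 / 60 = 11 hours, 6 minutes
Result: 11:06

11:06


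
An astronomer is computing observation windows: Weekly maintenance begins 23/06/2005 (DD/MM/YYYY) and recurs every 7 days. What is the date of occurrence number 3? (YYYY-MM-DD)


First occurrence: 2005-06-23 (occurrence 1)
Each occurrence is 7 days after the previous.
Occurrence 3 is 2 weeks after the first.
2 weeks = 14 days
2005-06-23 + 14 days = 2005-07-07

2005-07-07


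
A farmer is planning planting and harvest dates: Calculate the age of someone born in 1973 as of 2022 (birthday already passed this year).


Birth year: 1973
Current year: 2022
Age = current year - birth year
Age = 2022 - 1973 = 49

49


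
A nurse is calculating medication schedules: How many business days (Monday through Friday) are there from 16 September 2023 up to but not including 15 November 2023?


Start: 2023-09-16 (Saturday)
End (exclusive): 2023-11-15 (Wednesday)
Total calendar days: 60
Full weeks: 60 // 7 = 8 -> 40 weekdays
Remaining 4 days starting on Saturday:
  Sat(-), Sun(-), Mon(w), Tue(w) -> 2 weekdays
Total business days: 40 + 2 = 42

42


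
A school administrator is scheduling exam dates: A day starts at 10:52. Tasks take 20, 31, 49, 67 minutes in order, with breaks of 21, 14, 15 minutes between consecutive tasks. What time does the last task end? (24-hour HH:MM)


Start: 10:52 = 652 min from midnight
  after task 1 (20 min): 11:12
  after break (21 min): 11:33
  after task 2 (31 min): 12:04
  after break (14 min): 12:18
  after task 3 (49 min): 13:07
  after break (15 min): 13:22
  after task 4 (67 min): 14:29
Total elapsed: 217 minutes
End time: 14:29

14:29


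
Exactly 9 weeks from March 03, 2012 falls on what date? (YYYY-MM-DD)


Start: 2012-03-03
Weeks to add: 9
Convert to days: 9 x 7 = 63 days
Add 63 days to 2012-03-03
Result: 2012-05-05

2012-05-05


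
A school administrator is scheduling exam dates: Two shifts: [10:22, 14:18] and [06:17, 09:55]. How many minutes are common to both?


Interval A: [622, 858] minutes from midnight
Interval B: [377, 595] minutes from midnight
Overlap start = max(622, 377) = 622
Overlap end = min(858, 595) = 595
End <= start, so the intervals do not overlap: 0 minutes

0


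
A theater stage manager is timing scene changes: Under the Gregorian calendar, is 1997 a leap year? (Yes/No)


Year: 1997
Divisible by 4? 1997 / 4 = 499.25 -> No
Not divisible by 4, so NOT a leap year

No


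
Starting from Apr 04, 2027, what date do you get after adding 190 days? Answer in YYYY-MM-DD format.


Start: 2027-04-04
Adding 190 days
Days remaining in April: 26
After April: 164 days still to add
May 2027: 31 days, 133 remaining
June 2027: 30 days, 103 remaining
July 2027: 31 days, 72 remaining
August 2027: 31 days, 41 remaining
Result: 2027-10-11

2027-10-11


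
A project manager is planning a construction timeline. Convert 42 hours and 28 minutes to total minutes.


Hours: 42
Extra minutes: 28
Minutes per hour: 60
Hours to minutes: 42 x 60 = 2520
Total: 2520 + 28 = 2548

2548


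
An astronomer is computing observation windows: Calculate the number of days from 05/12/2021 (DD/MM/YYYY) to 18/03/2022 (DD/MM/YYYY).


Start date: 2021-12-05
End date: 2022-03-18
Dec 2021: +27 days
Jan 2022: +31 days
Feb 2022: +28 days
Mar 2022: +17 days
Total: 103 days

103


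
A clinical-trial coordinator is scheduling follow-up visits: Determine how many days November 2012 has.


Month: November
Year: 2012
November is a 30-day month
Total: 30 days

30


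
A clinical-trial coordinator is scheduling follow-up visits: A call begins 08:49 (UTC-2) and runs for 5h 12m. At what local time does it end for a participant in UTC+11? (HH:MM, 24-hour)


Start: 08:49 in UTC-2
Step 1 - add duration:
  minutes: 49 + 12 = 61 (carry 1h)
  hours: 8 + 5 + 1 = 14
  end in UTC-2: 14:01
Step 2 - convert UTC-2 -> UTC+11:
  offset difference: 11 - (-2) = 13 hours
  14 + (13) = 27 -> mod 24 = 3
Result: 03:01 in UTC+11

03:01


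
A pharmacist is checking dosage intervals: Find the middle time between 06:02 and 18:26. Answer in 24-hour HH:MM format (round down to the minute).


Start time: 06:02 = 362 minutes from midnight
End time: 18:26 = 1106 minutes from midnight
Sum: 362 + 1106 = 1468
Midpoint: 1468 / 2 = 734 minutes
Convert: 734 / 60 = 12 hours, 14 minutes
Result: 12:14

12:14


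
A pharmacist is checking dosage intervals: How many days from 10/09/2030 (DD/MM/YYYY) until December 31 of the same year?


Start: September 10, 2030
End: December 31, 2030
Days left in September: 20
October: 31
November: 30
December: 31
Sum of remaining months: 92
Total: 20 + 92 = 112

112


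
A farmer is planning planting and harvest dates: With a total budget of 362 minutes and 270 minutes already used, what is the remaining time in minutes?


Total budget: 362 minutes
Time used: 270 minutes
Remaining: 362 - 270 = 92 minutes
Percent used: 74.6%
Percent remaining: 25.4%

92


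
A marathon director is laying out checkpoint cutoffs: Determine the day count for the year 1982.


Year: 1982
Check leap year rules:
Divisible by 4? No
1982 is not a leap year
Days: 365

365


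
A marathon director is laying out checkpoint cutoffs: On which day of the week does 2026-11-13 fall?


Date: 2026-11-13
January 1, 2026 is a Thursday
Day of year: 317
Offset from Jan 1: 316 days
316 mod 7 = 1
Result: Friday

Friday


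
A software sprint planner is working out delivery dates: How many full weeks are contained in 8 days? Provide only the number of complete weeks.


Total days: 8
Days per week: 7
Division: 8 / 7 = 1 remainder 1
Complete weeks: 1
Remaining days: 1

1


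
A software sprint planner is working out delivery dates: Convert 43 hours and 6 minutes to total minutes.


Hours: 43
Minutes: 6
Convert hours to minutes: 43 x 60 = 2580
Add remaining minutes: 2580 + 6 = 2586

2586


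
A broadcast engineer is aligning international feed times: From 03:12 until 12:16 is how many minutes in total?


Start time: 03:12 = 192 minutes from midnight
End time: 12:16 = 736 minutes from midnight
Difference: 736 - 192 = 544 minutes
That is 9 hours and 4 minutes

544


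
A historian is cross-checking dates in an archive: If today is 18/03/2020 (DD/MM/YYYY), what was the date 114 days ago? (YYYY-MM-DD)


Start: 2020-03-18
Subtracting 114 days
Days already passed in March: 18
After going back through March: 96 more days to subtract
February 2020: 29 days, 67 remaining
January 2020: 31 days, 36 remaining
December 2019: 31 days, 5 remaining
November 2019 has 30 days, need 5
Result: 2019-11-25

2019-11-25


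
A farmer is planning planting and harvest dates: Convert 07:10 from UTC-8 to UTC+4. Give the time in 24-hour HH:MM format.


Local time: 07:10 at UTC-8 (offset -8h)
Target zone: UTC+4 (offset 4h)
Difference: 4 - (-8) = 12 hours
Calculation: 7 + (12) = 19
Result: 19:10

19:10


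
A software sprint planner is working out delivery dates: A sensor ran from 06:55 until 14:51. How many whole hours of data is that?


Start: 06:55
End: 14:51
Hour difference: 14 - 6 = 8 hours
Minute difference: 51 - 55 = -4 minutes
Total minutes: 476
Complete hours: 476 / 60 = 7 (remainder 56)

7


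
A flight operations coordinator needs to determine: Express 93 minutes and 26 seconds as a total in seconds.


Minutes: 93
Seconds: 26
Convert minutes to seconds: 93 x 60 = 5580
Add remaining seconds: 5580 + 26 = 5606

5606


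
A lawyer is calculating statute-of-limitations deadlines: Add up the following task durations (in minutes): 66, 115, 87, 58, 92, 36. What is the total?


Durations: 66, 115, 87, 58, 92, 36
Running sum: 66
+ 115 = 181
+ 87 = 268
+ 58 = 326
+ 92 = 418
+ 36 = 454
Total duration: 454 minutes
That is 7 hours and 34 minutes

454


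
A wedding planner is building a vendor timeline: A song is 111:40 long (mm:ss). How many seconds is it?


Minutes: 111
Extra seconds: 40
Seconds per minute: 60
Minutes to seconds: 111 x 60 = 6660
Total: 6660 + 40 = 6700

6700


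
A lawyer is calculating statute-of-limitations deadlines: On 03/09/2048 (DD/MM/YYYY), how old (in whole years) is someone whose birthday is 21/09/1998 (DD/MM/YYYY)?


Birth: 1998-09-21
Reference: 2048-09-03
Year difference: 2048 - 1998 = 50
Has birthday (09-21) occurred by 09-03? No
Birthday not yet reached this year -> subtract 1
Age in full years: 49

49


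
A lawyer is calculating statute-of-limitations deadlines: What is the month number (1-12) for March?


Calendar month order:
2. February
3. March <--
4. April
March is month number 3

3


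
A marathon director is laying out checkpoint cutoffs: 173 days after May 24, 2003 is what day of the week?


Start: 2003-05-24 (Saturday)
Step 1 - find target date: add 173 days
  2003-05-24 + 173 days = 2003-11-13
Step 2 - day of week:
  173 mod 7 = 5
  Saturday + 5 days -> Thursday
Result: Thursday (2003-11-13)

Thursday


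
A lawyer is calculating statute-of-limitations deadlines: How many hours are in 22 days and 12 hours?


Days: 22
Extra hours: 12
Hours per day: 24
Days to hours: 22 x 24 = 528
Total: 528 + 12 = 540

540


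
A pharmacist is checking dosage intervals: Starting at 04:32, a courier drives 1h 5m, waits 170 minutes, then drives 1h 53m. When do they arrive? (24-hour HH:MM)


Depart: 04:32
Leg 1: +65 min -> 05:37
Layover: +170 min -> 08:27
Leg 2: +113 min -> 10:20
Total travel: 348 minutes = 5h 48m
Arrival: 10:20

10:20


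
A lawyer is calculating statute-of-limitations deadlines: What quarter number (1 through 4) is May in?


Month: May (month 5)
Q1: January-March (months 1-3)
Q2: April-June (months 4-6)
Q3: July-September (months 7-9)
Q4: October-December (months 10-12)
Month 5 falls in Q2

2


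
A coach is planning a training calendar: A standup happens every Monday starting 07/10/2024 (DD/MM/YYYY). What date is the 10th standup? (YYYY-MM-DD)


First occurrence: 2024-10-07 (occurrence 1)
Each occurrence is 7 days after the previous.
Occurrence 10 is 9 weeks after the first.
9 weeks = 63 days
2024-10-07 + 63 days = 2024-12-09

2024-12-09


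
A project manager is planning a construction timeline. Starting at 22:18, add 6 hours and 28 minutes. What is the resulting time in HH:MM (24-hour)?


Start time: 22:18
Adding: 6 hours 28 minutes
Minutes: 18 + 28 = 46
Hours: 22 + 6 + 0 = 28
Hour wraparound: 28 mod 24 = 4
Result: 04:46

04:46


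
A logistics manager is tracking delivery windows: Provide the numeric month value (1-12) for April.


Calendar month order:
3. March
4. April <--
5. May
April is month number 4

4


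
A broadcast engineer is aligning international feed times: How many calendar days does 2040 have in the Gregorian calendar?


Year: 2040
Check leap year rules:
Divisible by 4? Yes
Divisible by 100? No
2040 is a leap year
Days: 366

366


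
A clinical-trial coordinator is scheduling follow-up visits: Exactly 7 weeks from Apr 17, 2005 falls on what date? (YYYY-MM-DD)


Start: 2005-04-17
Weeks to add: 7
Convert to days: 7 x 7 = 49 days
Add 49 days to 2005-04-17
Result: 2005-06-05

2005-06-05


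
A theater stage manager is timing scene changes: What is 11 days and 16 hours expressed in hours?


Days: 11
Extra hours: 16
Hours per day: 24
Days to hours: 11 x 24 = 264
Total: 264 + 16 = 280

280


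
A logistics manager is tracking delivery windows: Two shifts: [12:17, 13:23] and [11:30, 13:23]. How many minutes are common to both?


Interval A: [737, 803] minutes from midnight
Interval B: [690, 803] minutes from midnight
Overlap start = max(737, 690) = 737
Overlap end = min(803, 803) = 803
Overlap = 803 - 737 = 66 minutes

66


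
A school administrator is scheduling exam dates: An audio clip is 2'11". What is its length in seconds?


Minutes: 2
Seconds: 11
Convert minutes to seconds: 2 x 60 = 120
Add remaining seconds: 120 + 11 = 131

131


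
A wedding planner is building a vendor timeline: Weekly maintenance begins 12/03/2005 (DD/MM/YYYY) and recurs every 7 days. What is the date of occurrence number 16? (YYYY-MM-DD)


First occurrence: 2005-03-12 (occurrence 1)
Each occurrence is 7 days after the previous.
Occurrence 16 is 15 weeks after the first.
15 weeks = 105 days
2005-03-12 + 105 days = 2005-06-25

2005-06-25


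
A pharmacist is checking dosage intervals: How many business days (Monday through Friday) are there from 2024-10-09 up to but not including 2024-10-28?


Start: 2024-10-09 (Wednesday)
End (exclusive): 2024-10-28 (Monday)
Total calendar days: 19
Full weeks: 19 // 7 = 2 -> 10 weekdays
Remaining 5 days starting on Wednesday:
  Wed(w), Thu(w), Fri(w), Sat(-), Sun(-) -> 3 weekdays
Total business days: 10 + 3 = 13

13


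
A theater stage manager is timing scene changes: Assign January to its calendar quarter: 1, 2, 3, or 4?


Month: January (month 1)
Q1: January-March (months 1-3)
Q2: April-June (months 4-6)
Q3: July-September (months 7-9)
Q4: October-December (months 10-12)
Month 1 falls in Q1

1


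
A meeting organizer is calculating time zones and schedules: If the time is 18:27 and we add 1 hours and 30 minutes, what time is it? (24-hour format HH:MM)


Start time: 18:27
Adding: 1 hours 30 minutes
Minutes: 27 + 30 = 57
Hours: 18 + 1 + 0 = 19
Result: 19:57

19:57


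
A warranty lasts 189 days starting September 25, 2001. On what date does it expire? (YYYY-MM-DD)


Start: 2001-09-25
Adding 189 days
Days remaining in September: 5
After September: 184 days still to add
October 2001: 31 days, 153 remaining
November 2001: 30 days, 123 remaining
December 2001: 31 days, 92 remaining
January 2002: 31 days, 61 remaining
Result: 2002-04-02

2002-04-02


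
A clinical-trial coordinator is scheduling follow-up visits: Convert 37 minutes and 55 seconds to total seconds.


Minutes: 37
Extra seconds: 55
Seconds per minute: 60
Minutes to seconds: 37 x 60 = 2220
Total: 2220 + 55 = 2275

2275


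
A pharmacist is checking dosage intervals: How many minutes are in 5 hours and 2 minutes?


Hours: 5
Extra minutes: 2
Minutes per hour: 60
Hours to minutes: 5 x 60 = 300
Total: 300 + 2 = 302

302


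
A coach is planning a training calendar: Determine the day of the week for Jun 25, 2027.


Date: 2027-06-25
January 1, 2027 is a Friday
Day of year: 176
Offset from Jan 1: 175 days
175 mod 7 = 0
Result: Friday

Friday


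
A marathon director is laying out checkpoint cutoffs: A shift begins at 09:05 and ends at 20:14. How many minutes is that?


Start time: 09:05 = 545 minutes from midnight
End time: 20:14 = 1214 minutes from midnight
Difference: 1214 - 545 = 669 minutes
That is 11 hours and 9 minutes

669


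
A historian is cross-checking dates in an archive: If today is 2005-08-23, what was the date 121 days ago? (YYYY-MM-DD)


Start: 2005-08-23
Subtracting 121 days
Days already passed in August: 23
After going back through August: 98 more days to subtract
July 2005: 31 days, 67 remaining
June 2005: 30 days, 37 remaining
May 2005: 31 days, 6 remaining
April 2005 has 30 days, need 6
Result: 2005-04-24

2005-04-24


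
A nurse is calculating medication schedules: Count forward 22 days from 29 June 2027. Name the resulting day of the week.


Start: 2027-06-29 (Tuesday)
Step 1 - find target date: add 22 days
  2027-06-29 + 22 days = 2027-07-21
Step 2 - day of week:
  22 mod 7 = 1
  Tuesday + 1 days -> Wednesday
Result: Wednesday (2027-07-21)

Wednesday


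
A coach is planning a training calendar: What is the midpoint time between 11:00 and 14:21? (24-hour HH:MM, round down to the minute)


Start time: 11:00 = 660 minutes from midnight
End time: 14:21 = 861 minutes from midnight
Sum: 660 + 861 = 1521
Midpoint: 1521 / 2 = 760 minutes
Convert: 760 / 60 = 12 hours, 40 minutes
Result: 12:40

12:40


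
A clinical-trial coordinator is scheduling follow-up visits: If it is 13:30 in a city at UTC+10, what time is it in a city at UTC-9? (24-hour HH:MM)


Local time: 13:30 at UTC+10 (offset 10h)
Target zone: UTC-9 (offset -9h)
Difference: -9 - (10) = -19 hours
Calculation: 13 + (-19) = -6
Wraparound: (-6) mod 24 = 18
Result: 18:30

18:30


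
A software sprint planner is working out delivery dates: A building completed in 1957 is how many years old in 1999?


Birth year: 1957
Current year: 1999
Age = current year - birth year
Age = 1999 - 1957 = 42

42


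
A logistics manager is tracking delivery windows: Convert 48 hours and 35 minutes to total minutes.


Hours: 48
Minutes: 35
Convert hours to minutes: 48 x 60 = 2880
Add remaining minutes: 2880 + 35 = 2915

2915


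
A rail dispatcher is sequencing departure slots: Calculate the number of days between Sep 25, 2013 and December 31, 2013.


Start: September 25, 2013
End: December 31, 2013
Days left in September: 5
October: 31
November: 30
December: 31
Sum of remaining months: 92
Total: 5 + 92 = 97

97


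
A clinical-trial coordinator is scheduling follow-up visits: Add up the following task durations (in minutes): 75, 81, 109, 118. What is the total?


Durations: 75, 81, 109, 118
Running sum: 75
+ 81 = 156
+ 109 = 265
+ 118 = 383
Total duration: 383 minutes
That is 6 hours and 23 minutes

383


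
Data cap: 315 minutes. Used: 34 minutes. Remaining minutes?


Total budget: 315 minutes
Time used: 34 minutes
Remaining: 315 - 34 = 281 minutes
Percent used: 10.8%
Percent remaining: 89.2%

281


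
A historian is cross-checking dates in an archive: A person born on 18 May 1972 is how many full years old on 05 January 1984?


Birth: 1972-05-18
Reference: 1984-01-05
Year difference: 1984 - 1972 = 12
Has birthday (05-18) occurred by 01-05? No
Birthday not yet reached this year -> subtract 1
Age in full years: 11

11


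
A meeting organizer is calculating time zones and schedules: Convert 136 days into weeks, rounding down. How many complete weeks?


Total days: 136
Days per week: 7
Division: 136 / 7 = 19 remainder 3
Complete weeks: 19
Remaining days: 3

19


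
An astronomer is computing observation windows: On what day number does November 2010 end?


Month: November
Year: 2010
November is a 30-day month
Total: 30 days

30


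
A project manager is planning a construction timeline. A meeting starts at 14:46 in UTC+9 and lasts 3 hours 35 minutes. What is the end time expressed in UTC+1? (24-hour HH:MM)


Start: 14:46 in UTC+9
Step 1 - add duration:
  minutes: 46 + 35 = 81 (carry 1h)
  hours: 14 + 3 + 1 = 18
  end in UTC+9: 18:21
Step 2 - convert UTC+9 -> UTC+1:
  offset difference: 1 - (9) = -8 hours
  18 + (-8) = 10 -> mod 24 = 10
Result: 10:21 in UTC+1

10:21


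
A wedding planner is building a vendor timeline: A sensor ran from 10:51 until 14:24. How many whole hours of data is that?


Start: 10:51
End: 14:24
Hour difference: 14 - 10 = 4 hours
Minute difference: 24 - 51 = -27 minutes
Total minutes: 213
Complete hours: 213 / 60 = 3 (remainder 33)

3


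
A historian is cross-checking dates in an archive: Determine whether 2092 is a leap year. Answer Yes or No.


Year: 2092
Divisible by 4? 2092 / 4 = 523.0 -> Yes
Divisible by 100? 2092 / 100 = 20.92 -> No
Divisible by 4 but not 100, so it IS a leap year

Yes


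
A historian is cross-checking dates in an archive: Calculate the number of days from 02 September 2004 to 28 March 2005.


Start date: 2004-09-02
End date: 2005-03-28
Sep 2004: +29 days
Oct 2004: +31 days
Nov 2004: +30 days
... (4 more months)
Total: 207 days

207


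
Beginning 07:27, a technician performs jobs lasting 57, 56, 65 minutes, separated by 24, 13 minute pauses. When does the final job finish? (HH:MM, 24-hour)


Start: 07:27 = 447 min from midnight
  after task 1 (57 min): 08:24
  after break (24 min): 08:48
  after task 2 (56 min): 09:44
  after break (13 min): 09:57
  after task 3 (65 min): 11:02
Total elapsed: 215 minutes
End time: 11:02

11:02


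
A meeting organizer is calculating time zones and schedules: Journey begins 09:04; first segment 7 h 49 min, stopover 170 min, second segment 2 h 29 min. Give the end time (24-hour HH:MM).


Depart: 09:04
Leg 1: +469 min -> 16:53
Layover: +170 min -> 19:43
Leg 2: +149 min -> 22:12
Total travel: 788 minutes = 13h 8m
Arrival: 22:12

22:12


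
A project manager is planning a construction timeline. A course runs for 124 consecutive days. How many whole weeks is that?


Total days: 124
Days per week: 7
Division: 124 / 7 = 17 remainder 5
Complete weeks: 17
Remaining days: 5

17


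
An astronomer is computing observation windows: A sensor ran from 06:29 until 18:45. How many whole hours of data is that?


Start: 06:29
End: 18:45
Hour difference: 18 - 6 = 12 hours
Minute difference: 45 - 29 = 16 minutes
Total minutes: 736
Complete hours: 736 / 60 = 12 (remainder 16)

12


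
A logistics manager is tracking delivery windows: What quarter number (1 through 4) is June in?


Month: June (month 6)
Q1: January-March (months 1-3)
Q2: April-June (months 4-6)
Q3: July-September (months 7-9)
Q4: October-December (months 10-12)
Month 6 falls in Q2

2


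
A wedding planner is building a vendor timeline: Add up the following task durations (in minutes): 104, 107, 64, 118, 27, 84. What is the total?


Durations: 104, 107, 64, 118, 27, 84
Running sum: 104
+ 107 = 211
+ 64 = 275
+ 118 = 393
+ 27 = 420
+ 84 = 504
Total duration: 504 minutes
That is 8 hours and 24 minutes

504


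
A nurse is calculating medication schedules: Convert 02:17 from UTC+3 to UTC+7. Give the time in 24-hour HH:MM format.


Local time: 02:17 at UTC+3 (offset 3h)
Target zone: UTC+7 (offset 7h)
Difference: 7 - (3) = 4 hours
Calculation: 2 + (4) = 6
Result: 06:17

06:17


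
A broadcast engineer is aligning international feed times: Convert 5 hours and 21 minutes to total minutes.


Hours: 5
Minutes: 21
Convert hours to minutes: 5 x 60 = 300
Add remaining minutes: 300 + 21 = 321

321
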